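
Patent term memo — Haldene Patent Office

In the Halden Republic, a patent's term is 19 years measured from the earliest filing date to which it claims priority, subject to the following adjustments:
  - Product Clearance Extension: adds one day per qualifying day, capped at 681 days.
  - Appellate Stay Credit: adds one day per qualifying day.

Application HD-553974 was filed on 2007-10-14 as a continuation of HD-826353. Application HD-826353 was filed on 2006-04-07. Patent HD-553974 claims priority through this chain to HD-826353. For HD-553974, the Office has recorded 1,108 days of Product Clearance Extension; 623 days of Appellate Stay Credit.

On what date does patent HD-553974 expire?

November 1, 2028

Earliest priority filing: 7 April 2006.
Base term: 7 April 2006 + 19 years → 7 April 2025.
Product Clearance Extension: 1108 days claimed exceeds the 681-day cap, so +681 days → 17 February 2027.
Appellate Stay Credit: +623 days → 1 November 2028.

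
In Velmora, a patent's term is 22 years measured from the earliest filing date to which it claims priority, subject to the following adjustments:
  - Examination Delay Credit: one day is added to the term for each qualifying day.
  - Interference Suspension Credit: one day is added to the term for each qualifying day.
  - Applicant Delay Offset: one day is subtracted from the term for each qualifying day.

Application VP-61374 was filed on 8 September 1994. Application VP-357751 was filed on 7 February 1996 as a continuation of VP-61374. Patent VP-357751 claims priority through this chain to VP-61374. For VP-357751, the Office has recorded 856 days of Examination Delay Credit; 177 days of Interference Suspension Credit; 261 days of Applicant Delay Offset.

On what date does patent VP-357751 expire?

Earliest priority filing: 8 September 1994.
Base term: 8 September 1994 + 22 years → 8 September 2016.
Examination Delay Credit: +856 days → 12 January 2019.
Interference Suspension Credit: +177 days → 8 July 2019.
Applicant Delay Offset: −261 days → 20 October 2018.

2018-10-20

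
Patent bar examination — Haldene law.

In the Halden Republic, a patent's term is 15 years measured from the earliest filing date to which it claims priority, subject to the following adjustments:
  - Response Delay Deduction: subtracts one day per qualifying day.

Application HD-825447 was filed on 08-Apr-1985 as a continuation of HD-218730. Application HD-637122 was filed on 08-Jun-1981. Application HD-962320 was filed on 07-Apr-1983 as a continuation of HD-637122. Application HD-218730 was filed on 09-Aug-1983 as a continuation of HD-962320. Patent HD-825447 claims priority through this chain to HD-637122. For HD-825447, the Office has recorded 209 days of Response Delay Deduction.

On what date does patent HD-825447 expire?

1995-11-12

Earliest priority filing: 8 June 1981.
Base term: 8 June 1981 + 15 years → 8 June 1996.
Response Delay Deduction: −209 days → 12 November 1995.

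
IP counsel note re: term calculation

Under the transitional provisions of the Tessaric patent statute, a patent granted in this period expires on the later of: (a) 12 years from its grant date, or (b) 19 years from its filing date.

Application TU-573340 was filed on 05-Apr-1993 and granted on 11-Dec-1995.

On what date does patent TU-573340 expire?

2012-04-05

(a) grant + 12 years → 11 December 2007.
(b) filing + 19 years → 5 April 2012.
Later of the two: 5 April 2012.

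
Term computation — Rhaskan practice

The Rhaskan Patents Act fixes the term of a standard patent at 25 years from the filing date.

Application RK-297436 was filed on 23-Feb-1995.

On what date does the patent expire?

February 23, 2020

Filing date + 25 years → 23 February 2020.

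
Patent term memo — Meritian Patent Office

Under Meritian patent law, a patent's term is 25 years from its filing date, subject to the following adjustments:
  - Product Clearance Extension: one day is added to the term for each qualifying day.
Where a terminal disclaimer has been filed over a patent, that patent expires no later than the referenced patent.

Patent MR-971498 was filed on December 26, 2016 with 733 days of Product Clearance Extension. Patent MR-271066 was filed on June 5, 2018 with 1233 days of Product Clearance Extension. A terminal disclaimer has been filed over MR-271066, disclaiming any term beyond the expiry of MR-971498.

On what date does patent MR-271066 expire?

Natural term of MR-271066:
  Base: filing + 25 years → 5 June 2043.
  Product Clearance Extension: +1233 days → 20 October 2046.
Expiry of referenced patent MR-971498:
  Base: filing + 25 years → 26 December 2041.
  Product Clearance Extension: +733 days → 29 December 2043.
Terminal disclaimer: MR-271066 expires on the earlier of 20 October 2046 and 29 December 2043.

December 29, 2043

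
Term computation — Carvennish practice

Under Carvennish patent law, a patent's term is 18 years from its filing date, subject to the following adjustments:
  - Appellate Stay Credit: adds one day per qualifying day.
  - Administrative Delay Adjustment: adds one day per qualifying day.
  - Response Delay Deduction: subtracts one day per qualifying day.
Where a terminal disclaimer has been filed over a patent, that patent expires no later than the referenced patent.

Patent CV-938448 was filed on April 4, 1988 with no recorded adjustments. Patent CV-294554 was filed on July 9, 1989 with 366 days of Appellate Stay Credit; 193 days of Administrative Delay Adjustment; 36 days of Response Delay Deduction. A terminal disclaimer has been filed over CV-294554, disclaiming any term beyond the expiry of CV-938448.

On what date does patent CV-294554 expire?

2006-04-04

Natural term of CV-294554:
  Base: filing + 18 years → 9 July 2007.
  Appellate Stay Credit: +366 days → 9 July 2008.
  Administrative Delay Adjustment: +193 days → 18 January 2009.
  Response Delay Deduction: −36 days → 13 December 2008.
Expiry of referenced patent CV-938448:
  Base: filing + 18 years → 4 April 2006.
Terminal disclaimer: CV-294554 expires on the earlier of 13 December 2008 and 4 April 2006.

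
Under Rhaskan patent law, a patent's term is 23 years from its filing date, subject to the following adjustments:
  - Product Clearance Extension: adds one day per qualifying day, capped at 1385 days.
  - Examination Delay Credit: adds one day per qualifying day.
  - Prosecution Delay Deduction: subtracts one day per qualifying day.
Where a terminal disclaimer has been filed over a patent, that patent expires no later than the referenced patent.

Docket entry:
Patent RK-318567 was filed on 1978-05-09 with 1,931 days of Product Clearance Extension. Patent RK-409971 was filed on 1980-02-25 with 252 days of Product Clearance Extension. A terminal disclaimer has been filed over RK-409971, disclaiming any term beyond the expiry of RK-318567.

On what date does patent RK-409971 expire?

November 4, 2003

Natural term of RK-409971:
  Base: filing + 23 years → 25 February 2003.
  Product Clearance Extension: 252 days (within the 1385-day cap) → +252 days → 4 November 2003.
Expiry of referenced patent RK-318567:
  Base: filing + 23 years → 9 May 2001.
  Product Clearance Extension: 1931 days claimed exceeds the 1385-day cap, so +1385 days → 22 February 2005.
Terminal disclaimer: RK-409971 expires on the earlier of 4 November 2003 and 22 February 2005.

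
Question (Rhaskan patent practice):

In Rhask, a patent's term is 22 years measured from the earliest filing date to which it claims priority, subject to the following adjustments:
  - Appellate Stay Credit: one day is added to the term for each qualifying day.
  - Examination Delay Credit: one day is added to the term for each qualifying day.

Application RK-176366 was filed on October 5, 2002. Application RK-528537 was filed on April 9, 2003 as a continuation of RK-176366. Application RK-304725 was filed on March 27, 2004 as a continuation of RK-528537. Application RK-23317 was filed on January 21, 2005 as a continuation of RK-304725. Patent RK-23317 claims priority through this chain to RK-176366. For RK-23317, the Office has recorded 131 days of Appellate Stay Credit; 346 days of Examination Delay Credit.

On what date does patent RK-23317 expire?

January 25, 2026

Earliest priority filing: 5 October 2002.
Base term: 5 October 2002 + 22 years → 5 October 2024.
Appellate Stay Credit: +131 days → 13 February 2025.
Examination Delay Credit: +346 days → 25 January 2026.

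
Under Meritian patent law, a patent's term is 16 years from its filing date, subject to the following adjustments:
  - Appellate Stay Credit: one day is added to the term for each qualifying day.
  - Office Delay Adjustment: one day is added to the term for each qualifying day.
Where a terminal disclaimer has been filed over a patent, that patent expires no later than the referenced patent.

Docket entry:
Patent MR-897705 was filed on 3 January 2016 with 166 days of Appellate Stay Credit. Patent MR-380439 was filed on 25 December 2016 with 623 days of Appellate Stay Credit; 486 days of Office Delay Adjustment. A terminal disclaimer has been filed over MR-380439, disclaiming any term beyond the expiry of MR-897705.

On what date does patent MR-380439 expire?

Natural term of MR-380439:
  Base: filing + 16 years → 25 December 2032.
  Appellate Stay Credit: +623 days → 9 September 2034.
  Office Delay Adjustment: +486 days → 8 January 2036.
Expiry of referenced patent MR-897705:
  Base: filing + 16 years → 3 January 2032.
  Appellate Stay Credit: +166 days → 17 June 2032.
Terminal disclaimer: MR-380439 expires on the earlier of 8 January 2036 and 17 June 2032.

2032-06-17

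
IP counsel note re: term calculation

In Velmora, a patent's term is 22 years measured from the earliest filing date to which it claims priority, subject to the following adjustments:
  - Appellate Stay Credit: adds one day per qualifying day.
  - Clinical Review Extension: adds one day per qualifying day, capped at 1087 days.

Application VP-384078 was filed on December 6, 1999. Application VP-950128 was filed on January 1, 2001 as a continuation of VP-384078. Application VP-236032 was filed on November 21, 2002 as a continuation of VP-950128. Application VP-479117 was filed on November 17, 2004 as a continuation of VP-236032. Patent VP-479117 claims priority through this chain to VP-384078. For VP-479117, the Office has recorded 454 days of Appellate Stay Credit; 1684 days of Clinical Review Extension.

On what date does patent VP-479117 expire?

Earliest priority filing: 6 December 1999.
Base term: 6 December 1999 + 22 years → 6 December 2021.
Appellate Stay Credit: +454 days → 5 March 2023.
Clinical Review Extension: 1684 days claimed exceeds the 1087-day cap, so +1087 days → 24 February 2026.

February 24, 2026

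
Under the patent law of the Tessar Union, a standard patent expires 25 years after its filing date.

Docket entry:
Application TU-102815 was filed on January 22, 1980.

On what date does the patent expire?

Filing date + 25 years → 22 January 2005.

2005-01-22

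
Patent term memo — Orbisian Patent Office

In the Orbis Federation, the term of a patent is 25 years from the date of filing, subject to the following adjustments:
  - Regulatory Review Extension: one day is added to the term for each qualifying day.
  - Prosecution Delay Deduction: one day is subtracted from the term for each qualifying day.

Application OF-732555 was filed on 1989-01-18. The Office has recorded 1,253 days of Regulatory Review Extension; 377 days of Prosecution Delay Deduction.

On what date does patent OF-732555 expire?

Base term: filing date + 25 years → 18 January 2014.
Regulatory Review Extension: +1253 days → 24 June 2017.
Prosecution Delay Deduction: −377 days → 12 June 2016.

2016-06-12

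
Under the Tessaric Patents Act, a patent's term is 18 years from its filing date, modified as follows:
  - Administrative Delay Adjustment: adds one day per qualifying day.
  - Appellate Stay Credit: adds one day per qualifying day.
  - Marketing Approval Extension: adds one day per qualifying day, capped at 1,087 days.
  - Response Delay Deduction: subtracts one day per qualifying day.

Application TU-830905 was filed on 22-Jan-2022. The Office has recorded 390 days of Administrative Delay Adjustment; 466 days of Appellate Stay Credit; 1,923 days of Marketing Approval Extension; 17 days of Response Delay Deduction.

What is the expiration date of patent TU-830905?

Base term: filing date + 18 years → 22 January 2040.
Administrative Delay Adjustment: +390 days → 15 February 2041.
Appellate Stay Credit: +466 days → 27 May 2042.
Marketing Approval Extension: 1923 days claimed exceeds the 1087-day cap, so +1087 days → 18 May 2045.
Response Delay Deduction: −17 days → 1 May 2045.

2045-05-01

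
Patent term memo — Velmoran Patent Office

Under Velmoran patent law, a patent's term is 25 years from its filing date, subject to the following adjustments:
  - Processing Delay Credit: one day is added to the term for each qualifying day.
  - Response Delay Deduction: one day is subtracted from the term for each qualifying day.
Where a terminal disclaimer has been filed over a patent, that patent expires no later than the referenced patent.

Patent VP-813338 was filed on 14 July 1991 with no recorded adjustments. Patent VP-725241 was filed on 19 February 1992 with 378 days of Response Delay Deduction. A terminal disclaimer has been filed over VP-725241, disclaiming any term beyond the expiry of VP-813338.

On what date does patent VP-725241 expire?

2016-02-07

Natural term of VP-725241:
  Base: filing + 25 years → 19 February 2017.
  Response Delay Deduction: −378 days → 7 February 2016.
Expiry of referenced patent VP-813338:
  Base: filing + 25 years → 14 July 2016.
Terminal disclaimer: VP-725241 expires on the earlier of 7 February 2016 and 14 July 2016.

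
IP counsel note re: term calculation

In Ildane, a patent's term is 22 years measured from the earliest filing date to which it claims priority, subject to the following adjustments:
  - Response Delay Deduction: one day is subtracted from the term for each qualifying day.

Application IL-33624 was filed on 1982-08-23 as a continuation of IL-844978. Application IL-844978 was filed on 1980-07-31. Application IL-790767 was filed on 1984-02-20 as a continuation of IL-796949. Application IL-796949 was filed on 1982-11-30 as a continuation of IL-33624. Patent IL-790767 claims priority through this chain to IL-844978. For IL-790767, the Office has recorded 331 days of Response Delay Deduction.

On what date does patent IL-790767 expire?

2001-09-03

Earliest priority filing: 31 July 1980.
Base term: 31 July 1980 + 22 years → 31 July 2002.
Response Delay Deduction: −331 days → 3 September 2001.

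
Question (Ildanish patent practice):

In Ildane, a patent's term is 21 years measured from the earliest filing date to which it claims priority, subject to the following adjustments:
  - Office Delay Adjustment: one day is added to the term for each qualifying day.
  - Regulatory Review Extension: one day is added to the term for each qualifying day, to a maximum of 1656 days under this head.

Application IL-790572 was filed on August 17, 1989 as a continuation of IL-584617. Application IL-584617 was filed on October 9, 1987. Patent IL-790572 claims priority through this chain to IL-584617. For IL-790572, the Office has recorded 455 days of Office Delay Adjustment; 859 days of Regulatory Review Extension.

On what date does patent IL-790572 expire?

Earliest priority filing: 9 October 1987.
Base term: 9 October 1987 + 21 years → 9 October 2008.
Office Delay Adjustment: +455 days → 7 January 2010.
Regulatory Review Extension: 859 days (within the 1656-day cap) → +859 days → 15 May 2012.

May 15, 2012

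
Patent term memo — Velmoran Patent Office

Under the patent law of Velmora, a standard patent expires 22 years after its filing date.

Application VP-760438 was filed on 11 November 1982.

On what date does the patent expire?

November 11, 2004

Filing date + 22 years → 11 November 2004.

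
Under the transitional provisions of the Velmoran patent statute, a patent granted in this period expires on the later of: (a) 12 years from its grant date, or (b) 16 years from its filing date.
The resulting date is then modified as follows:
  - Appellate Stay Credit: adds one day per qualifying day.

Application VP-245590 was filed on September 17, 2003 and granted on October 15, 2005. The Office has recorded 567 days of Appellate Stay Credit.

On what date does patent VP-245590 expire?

(a) grant + 12 years → 15 October 2017.
(b) filing + 16 years → 17 September 2019.
Later of the two: 17 September 2019.
Appellate Stay Credit: +567 days → 6 April 2021.

2021-04-06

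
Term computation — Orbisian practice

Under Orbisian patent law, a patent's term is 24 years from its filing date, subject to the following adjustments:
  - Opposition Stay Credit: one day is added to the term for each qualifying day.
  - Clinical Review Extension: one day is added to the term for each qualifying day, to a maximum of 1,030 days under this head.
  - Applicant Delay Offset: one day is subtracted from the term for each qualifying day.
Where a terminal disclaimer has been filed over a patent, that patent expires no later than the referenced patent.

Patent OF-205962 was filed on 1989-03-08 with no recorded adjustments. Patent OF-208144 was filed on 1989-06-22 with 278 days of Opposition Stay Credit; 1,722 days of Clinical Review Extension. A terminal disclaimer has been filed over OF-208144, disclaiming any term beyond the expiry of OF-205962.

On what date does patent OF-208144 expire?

Natural term of OF-208144:
  Base: filing + 24 years → 22 June 2013.
  Opposition Stay Credit: +278 days → 27 March 2014.
  Clinical Review Extension: 1722 days claimed exceeds the 1030-day cap, so +1030 days → 20 January 2017.
Expiry of referenced patent OF-205962:
  Base: filing + 24 years → 8 March 2013.
Terminal disclaimer: OF-208144 expires on the earlier of 20 January 2017 and 8 March 2013.

2013-03-08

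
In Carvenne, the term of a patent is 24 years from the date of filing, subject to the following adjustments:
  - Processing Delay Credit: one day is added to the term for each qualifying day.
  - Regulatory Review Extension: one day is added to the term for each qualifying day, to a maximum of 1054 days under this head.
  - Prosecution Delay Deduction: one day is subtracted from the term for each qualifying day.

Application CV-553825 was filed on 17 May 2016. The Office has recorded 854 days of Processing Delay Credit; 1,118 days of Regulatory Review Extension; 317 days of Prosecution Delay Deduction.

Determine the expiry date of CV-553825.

Base term: filing date + 24 years → 17 May 2040.
Processing Delay Credit: +854 days → 18 September 2042.
Regulatory Review Extension: 1118 days claimed exceeds the 1054-day cap, so +1054 days → 7 August 2045.
Prosecution Delay Deduction: −317 days → 24 September 2044.

September 24, 2044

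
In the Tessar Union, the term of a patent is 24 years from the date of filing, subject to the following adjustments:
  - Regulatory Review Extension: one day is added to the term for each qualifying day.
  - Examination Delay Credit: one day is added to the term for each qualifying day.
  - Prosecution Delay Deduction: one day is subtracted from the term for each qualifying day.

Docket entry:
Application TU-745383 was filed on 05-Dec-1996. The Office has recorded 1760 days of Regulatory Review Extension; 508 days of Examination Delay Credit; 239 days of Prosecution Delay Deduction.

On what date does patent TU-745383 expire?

Base term: filing date + 24 years → 5 December 2020.
Regulatory Review Extension: +1760 days → 30 September 2025.
Examination Delay Credit: +508 days → 20 February 2027.
Prosecution Delay Deduction: −239 days → 26 June 2026.

2026-06-26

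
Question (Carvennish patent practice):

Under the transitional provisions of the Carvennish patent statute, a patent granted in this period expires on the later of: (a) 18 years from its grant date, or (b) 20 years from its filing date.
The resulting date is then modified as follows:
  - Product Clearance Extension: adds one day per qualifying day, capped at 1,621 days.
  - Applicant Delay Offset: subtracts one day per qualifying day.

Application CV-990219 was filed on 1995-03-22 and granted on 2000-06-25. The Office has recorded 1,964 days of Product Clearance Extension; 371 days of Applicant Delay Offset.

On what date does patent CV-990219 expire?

(a) grant + 18 years → 25 June 2018.
(b) filing + 20 years → 22 March 2015.
Later of the two: 25 June 2018.
Product Clearance Extension: 1964 days claimed exceeds the 1621-day cap, so +1621 days → 2 December 2022.
Applicant Delay Offset: −371 days → 26 November 2021.

2021-11-26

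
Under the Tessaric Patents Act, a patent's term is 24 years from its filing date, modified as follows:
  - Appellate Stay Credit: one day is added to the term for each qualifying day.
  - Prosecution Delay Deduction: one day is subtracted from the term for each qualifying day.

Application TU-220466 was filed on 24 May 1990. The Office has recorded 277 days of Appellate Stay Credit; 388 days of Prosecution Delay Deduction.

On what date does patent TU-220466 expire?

February 2, 2014

Base term: filing date + 24 years → 24 May 2014.
Appellate Stay Credit: +277 days → 25 February 2015.
Prosecution Delay Deduction: −388 days → 2 February 2014.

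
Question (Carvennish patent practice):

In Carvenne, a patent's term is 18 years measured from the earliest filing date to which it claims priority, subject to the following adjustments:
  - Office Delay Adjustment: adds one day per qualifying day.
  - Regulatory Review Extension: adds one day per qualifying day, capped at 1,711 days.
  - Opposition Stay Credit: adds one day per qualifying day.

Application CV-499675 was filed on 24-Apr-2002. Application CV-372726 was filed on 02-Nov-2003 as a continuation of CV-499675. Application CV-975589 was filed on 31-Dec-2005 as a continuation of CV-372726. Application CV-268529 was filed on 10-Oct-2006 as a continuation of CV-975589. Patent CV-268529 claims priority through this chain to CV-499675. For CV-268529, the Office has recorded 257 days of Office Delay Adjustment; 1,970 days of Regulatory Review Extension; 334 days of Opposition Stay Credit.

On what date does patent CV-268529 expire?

August 13, 2026

Earliest priority filing: 24 April 2002.
Base term: 24 April 2002 + 18 years → 24 April 2020.
Office Delay Adjustment: +257 days → 6 January 2021.
Regulatory Review Extension: 1970 days claimed exceeds the 1711-day cap, so +1711 days → 13 September 2025.
Opposition Stay Credit: +334 days → 13 August 2026.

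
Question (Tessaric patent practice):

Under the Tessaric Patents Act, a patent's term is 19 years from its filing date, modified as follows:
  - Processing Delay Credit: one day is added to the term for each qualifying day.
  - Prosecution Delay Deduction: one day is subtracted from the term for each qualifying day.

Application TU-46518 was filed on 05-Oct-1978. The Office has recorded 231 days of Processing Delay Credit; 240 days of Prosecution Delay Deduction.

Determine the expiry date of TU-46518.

1997-09-26

Base term: filing date + 19 years → 5 October 1997.
Processing Delay Credit: +231 days → 24 May 1998.
Prosecution Delay Deduction: −240 days → 26 September 1997.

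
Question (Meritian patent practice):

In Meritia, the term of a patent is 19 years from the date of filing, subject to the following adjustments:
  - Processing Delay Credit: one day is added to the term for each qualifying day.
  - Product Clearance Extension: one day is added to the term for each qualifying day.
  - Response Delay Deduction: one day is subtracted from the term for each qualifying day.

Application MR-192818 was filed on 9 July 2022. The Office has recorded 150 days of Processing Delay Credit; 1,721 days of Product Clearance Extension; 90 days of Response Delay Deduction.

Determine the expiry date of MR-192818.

May 25, 2046

Base term: filing date + 19 years → 9 July 2041.
Processing Delay Credit: +150 days → 6 December 2041.
Product Clearance Extension: +1721 days → 23 August 2046.
Response Delay Deduction: −90 days → 25 May 2046.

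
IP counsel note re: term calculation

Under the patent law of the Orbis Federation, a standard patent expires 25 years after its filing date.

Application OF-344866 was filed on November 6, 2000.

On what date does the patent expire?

Filing date + 25 years → 6 November 2025.

November 6, 2025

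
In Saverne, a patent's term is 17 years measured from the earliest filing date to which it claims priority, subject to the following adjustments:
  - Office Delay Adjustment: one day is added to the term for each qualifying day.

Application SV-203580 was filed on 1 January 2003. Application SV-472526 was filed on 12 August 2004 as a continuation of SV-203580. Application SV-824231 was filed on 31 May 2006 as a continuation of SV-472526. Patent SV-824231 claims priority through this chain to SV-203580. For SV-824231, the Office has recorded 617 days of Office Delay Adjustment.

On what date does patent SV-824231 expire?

Earliest priority filing: 1 January 2003.
Base term: 1 January 2003 + 17 years → 1 January 2020.
Office Delay Adjustment: +617 days → 9 September 2021.

2021-09-09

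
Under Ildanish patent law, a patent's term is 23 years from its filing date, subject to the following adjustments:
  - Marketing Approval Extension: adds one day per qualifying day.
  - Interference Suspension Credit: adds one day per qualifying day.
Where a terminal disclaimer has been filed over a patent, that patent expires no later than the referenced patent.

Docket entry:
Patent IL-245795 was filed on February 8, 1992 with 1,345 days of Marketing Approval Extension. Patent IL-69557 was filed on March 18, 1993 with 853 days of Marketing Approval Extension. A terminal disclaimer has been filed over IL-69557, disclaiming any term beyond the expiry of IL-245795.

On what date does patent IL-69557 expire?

July 19, 2018

Natural term of IL-69557:
  Base: filing + 23 years → 18 March 2016.
  Marketing Approval Extension: +853 days → 19 July 2018.
Expiry of referenced patent IL-245795:
  Base: filing + 23 years → 8 February 2015.
  Marketing Approval Extension: +1345 days → 15 October 2018.
Terminal disclaimer: IL-69557 expires on the earlier of 19 July 2018 and 15 October 2018.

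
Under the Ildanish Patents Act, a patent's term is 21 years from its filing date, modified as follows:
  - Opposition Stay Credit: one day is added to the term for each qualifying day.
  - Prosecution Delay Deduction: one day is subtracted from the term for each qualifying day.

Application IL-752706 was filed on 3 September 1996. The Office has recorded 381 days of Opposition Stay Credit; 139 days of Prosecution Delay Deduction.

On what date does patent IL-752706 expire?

2018-05-03

Base term: filing date + 21 years → 3 September 2017.
Opposition Stay Credit: +381 days → 19 September 2018.
Prosecution Delay Deduction: −139 days → 3 May 2018.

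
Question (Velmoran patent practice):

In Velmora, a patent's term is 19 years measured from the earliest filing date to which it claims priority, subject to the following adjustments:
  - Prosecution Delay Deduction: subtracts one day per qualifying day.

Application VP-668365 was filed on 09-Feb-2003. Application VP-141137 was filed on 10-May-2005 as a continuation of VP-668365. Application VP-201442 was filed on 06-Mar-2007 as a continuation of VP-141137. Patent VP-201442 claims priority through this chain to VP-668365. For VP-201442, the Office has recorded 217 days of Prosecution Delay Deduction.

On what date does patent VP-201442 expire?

Earliest priority filing: 9 February 2003.
Base term: 9 February 2003 + 19 years → 9 February 2022.
Prosecution Delay Deduction: −217 days → 7 July 2021.

2021-07-07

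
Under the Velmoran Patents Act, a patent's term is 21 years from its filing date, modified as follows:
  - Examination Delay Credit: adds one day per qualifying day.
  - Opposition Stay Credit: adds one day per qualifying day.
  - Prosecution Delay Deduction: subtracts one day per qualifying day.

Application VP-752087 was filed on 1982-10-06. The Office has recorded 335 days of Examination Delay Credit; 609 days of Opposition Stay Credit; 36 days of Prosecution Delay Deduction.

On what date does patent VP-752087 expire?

Base term: filing date + 21 years → 6 October 2003.
Examination Delay Credit: +335 days → 5 September 2004.
Opposition Stay Credit: +609 days → 7 May 2006.
Prosecution Delay Deduction: −36 days → 1 April 2006.

April 1, 2006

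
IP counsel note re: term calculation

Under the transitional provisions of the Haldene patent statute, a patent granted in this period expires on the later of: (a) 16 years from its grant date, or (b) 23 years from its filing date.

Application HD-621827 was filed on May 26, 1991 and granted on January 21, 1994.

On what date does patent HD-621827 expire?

2014-05-26

(a) grant + 16 years → 21 January 2010.
(b) filing + 23 years → 26 May 2014.
Later of the two: 26 May 2014.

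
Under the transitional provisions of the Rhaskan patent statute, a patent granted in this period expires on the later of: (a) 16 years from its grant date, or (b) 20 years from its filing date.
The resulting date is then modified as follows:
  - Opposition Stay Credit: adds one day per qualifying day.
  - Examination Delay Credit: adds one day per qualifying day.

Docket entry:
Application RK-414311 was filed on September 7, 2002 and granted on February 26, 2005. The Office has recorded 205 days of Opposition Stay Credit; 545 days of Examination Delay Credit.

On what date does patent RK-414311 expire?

(a) grant + 16 years → 26 February 2021.
(b) filing + 20 years → 7 September 2022.
Later of the two: 7 September 2022.
Opposition Stay Credit: +205 days → 31 March 2023.
Examination Delay Credit: +545 days → 26 September 2024.

2024-09-26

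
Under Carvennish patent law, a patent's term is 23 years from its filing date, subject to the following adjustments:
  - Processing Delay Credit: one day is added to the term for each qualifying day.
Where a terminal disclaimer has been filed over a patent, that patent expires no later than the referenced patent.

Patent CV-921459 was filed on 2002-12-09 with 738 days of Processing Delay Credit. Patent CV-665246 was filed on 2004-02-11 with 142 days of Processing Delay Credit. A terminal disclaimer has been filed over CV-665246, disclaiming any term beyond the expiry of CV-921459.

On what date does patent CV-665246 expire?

July 3, 2027

Natural term of CV-665246:
  Base: filing + 23 years → 11 February 2027.
  Processing Delay Credit: +142 days → 3 July 2027.
Expiry of referenced patent CV-921459:
  Base: filing + 23 years → 9 December 2025.
  Processing Delay Credit: +738 days → 17 December 2027.
Terminal disclaimer: CV-665246 expires on the earlier of 3 July 2027 and 17 December 2027.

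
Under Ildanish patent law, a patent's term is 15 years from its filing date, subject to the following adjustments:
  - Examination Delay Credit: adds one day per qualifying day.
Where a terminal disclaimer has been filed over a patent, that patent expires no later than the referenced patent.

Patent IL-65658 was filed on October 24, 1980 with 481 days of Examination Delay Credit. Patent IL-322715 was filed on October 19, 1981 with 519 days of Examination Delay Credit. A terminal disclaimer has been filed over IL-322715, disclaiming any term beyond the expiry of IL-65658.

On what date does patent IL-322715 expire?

Natural term of IL-322715:
  Base: filing + 15 years → 19 October 1996.
  Examination Delay Credit: +519 days → 22 March 1998.
Expiry of referenced patent IL-65658:
  Base: filing + 15 years → 24 October 1995.
  Examination Delay Credit: +481 days → 16 February 1997.
Terminal disclaimer: IL-322715 expires on the earlier of 22 March 1998 and 16 February 1997.

1997-02-16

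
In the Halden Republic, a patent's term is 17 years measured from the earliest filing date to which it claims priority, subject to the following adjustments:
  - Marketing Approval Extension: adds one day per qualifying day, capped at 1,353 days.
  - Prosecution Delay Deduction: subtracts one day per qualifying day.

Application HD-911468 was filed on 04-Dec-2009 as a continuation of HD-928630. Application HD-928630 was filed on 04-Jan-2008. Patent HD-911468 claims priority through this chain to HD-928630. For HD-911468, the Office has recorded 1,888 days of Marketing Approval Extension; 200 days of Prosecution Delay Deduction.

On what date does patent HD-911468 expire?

Earliest priority filing: 4 January 2008.
Base term: 4 January 2008 + 17 years → 4 January 2025.
Marketing Approval Extension: 1888 days claimed exceeds the 1353-day cap, so +1353 days → 18 September 2028.
Prosecution Delay Deduction: −200 days → 2 March 2028.

2028-03-02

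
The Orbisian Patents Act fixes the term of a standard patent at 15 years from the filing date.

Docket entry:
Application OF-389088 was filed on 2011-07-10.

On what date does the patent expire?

Filing date + 15 years → 10 July 2026.

July 10, 2026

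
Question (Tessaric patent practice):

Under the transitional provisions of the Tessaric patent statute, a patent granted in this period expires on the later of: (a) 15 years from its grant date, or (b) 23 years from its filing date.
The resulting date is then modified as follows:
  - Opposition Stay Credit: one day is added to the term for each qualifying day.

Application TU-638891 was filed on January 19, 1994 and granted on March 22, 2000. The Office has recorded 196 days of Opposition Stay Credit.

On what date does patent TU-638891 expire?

(a) grant + 15 years → 22 March 2015.
(b) filing + 23 years → 19 January 2017.
Later of the two: 19 January 2017.
Opposition Stay Credit: +196 days → 3 August 2017.

August 3, 2017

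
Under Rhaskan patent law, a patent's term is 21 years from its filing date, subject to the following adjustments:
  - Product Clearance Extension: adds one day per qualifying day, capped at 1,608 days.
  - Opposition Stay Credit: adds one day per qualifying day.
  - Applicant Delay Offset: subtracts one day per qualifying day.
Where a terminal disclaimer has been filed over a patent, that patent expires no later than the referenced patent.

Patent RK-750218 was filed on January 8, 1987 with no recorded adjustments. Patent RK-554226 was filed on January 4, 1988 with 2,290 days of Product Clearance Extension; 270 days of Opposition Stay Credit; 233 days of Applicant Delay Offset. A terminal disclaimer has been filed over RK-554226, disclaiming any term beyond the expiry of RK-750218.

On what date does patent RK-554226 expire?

Natural term of RK-554226:
  Base: filing + 21 years → 4 January 2009.
  Product Clearance Extension: 2290 days claimed exceeds the 1608-day cap, so +1608 days → 31 May 2013.
  Opposition Stay Credit: +270 days → 25 February 2014.
  Applicant Delay Offset: −233 days → 7 July 2013.
Expiry of referenced patent RK-750218:
  Base: filing + 21 years → 8 January 2008.
Terminal disclaimer: RK-554226 expires on the earlier of 7 July 2013 and 8 January 2008.

January 8, 2008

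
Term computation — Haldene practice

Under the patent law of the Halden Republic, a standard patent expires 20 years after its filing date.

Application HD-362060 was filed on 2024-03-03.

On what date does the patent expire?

Filing date + 20 years → 3 March 2044.

2044-03-03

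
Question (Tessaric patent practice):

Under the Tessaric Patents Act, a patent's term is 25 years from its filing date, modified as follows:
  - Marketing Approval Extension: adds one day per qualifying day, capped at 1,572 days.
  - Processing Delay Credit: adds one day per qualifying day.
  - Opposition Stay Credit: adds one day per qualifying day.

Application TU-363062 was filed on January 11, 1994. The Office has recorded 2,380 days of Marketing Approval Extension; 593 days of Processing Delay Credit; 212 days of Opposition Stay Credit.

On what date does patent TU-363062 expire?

Base term: filing date + 25 years → 11 January 2019.
Marketing Approval Extension: 2380 days claimed exceeds the 1572-day cap, so +1572 days → 2 May 2023.
Processing Delay Credit: +593 days → 15 December 2024.
Opposition Stay Credit: +212 days → 15 July 2025.

2025-07-15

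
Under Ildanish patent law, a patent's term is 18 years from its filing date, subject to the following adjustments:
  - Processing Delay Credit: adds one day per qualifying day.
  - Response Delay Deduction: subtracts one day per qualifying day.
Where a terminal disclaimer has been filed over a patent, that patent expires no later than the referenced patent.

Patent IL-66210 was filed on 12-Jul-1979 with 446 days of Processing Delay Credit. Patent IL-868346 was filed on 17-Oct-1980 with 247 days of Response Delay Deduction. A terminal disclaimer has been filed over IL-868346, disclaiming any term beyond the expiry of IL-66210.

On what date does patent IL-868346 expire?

February 12, 1998

Natural term of IL-868346:
  Base: filing + 18 years → 17 October 1998.
  Response Delay Deduction: −247 days → 12 February 1998.
Expiry of referenced patent IL-66210:
  Base: filing + 18 years → 12 July 1997.
  Processing Delay Credit: +446 days → 1 October 1998.
Terminal disclaimer: IL-868346 expires on the earlier of 12 February 1998 and 1 October 1998.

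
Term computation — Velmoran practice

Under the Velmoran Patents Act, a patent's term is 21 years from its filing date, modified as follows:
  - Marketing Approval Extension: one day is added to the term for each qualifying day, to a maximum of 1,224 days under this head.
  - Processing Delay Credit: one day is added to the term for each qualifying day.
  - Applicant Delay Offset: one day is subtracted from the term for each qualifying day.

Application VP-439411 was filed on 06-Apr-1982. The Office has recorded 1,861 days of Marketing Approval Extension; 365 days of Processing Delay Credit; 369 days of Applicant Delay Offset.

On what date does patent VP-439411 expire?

2006-08-08

Base term: filing date + 21 years → 6 April 2003.
Marketing Approval Extension: 1861 days claimed exceeds the 1224-day cap, so +1224 days → 12 August 2006.
Processing Delay Credit: +365 days → 12 August 2007.
Applicant Delay Offset: −369 days → 8 August 2006.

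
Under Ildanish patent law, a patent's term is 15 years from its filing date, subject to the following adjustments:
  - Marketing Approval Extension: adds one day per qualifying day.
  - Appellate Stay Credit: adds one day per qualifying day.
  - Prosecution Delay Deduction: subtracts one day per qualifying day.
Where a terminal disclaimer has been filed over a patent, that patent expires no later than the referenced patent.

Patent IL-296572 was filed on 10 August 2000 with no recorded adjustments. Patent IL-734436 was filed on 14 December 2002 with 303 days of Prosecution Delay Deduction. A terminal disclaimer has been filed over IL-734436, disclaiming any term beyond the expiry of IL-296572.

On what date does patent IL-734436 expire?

Natural term of IL-734436:
  Base: filing + 15 years → 14 December 2017.
  Prosecution Delay Deduction: −303 days → 14 February 2017.
Expiry of referenced patent IL-296572:
  Base: filing + 15 years → 10 August 2015.
Terminal disclaimer: IL-734436 expires on the earlier of 14 February 2017 and 10 August 2015.

2015-08-10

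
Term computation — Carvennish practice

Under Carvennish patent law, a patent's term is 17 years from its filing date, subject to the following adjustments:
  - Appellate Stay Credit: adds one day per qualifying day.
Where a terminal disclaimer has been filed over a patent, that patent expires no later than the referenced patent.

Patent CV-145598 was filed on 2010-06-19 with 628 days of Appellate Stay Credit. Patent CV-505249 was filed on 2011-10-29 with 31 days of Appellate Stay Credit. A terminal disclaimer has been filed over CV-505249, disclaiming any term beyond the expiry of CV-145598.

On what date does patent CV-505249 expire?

Natural term of CV-505249:
  Base: filing + 17 years → 29 October 2028.
  Appellate Stay Credit: +31 days → 29 November 2028.
Expiry of referenced patent CV-145598:
  Base: filing + 17 years → 19 June 2027.
  Appellate Stay Credit: +628 days → 8 March 2029.
Terminal disclaimer: CV-505249 expires on the earlier of 29 November 2028 and 8 March 2029.

November 29, 2028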